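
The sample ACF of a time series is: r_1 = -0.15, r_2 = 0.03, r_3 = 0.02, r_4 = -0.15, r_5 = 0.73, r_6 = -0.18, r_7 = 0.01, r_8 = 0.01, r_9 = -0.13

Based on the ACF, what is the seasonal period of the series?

5

The largest autocorrelation is r_5 = 0.73; the remaining lags stay at or below 0.03.
The dominant spike at lag 5 indicates a seasonal period of 5.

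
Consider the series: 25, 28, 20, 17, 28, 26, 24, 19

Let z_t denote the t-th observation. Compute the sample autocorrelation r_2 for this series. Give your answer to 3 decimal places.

-0.613

Mean z̄ = (25 + 28 + 20 + 17 + 28 + 26 + 24 + 19)/8 = 23.3750
Deviations from mean: 1.6250, 4.6250, -3.3750, -6.3750, 4.6250, 2.6250, 0.6250, -4.3750
Σ(z_t−z̄)(z_{t+2}−z̄) = (-5.4844) + (-29.4844) + (-15.6094) + (-16.7344) + (2.8906) + (-11.4844) = -75.9063
Denominator Σ(z_t−z̄)² = 123.8750
r_2 = -75.9063 / 123.8750 = -0.613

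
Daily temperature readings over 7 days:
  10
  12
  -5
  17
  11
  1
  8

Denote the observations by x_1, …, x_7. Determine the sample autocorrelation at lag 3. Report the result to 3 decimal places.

0.377

Mean x̄ = (10 + 12 − 5 + 17 + 11 + 1 + 8)/7 = 7.7143
Deviations from mean: 2.2857, 4.2857, -12.7143, 9.2857, 3.2857, -6.7143, 0.2857
Σ(x_t−x̄)(x_{t+3}−x̄) = (21.2245) + (14.0816) + (85.3673) + (2.6531) = 123.3265
Denominator Σ(x_t−x̄)² = 327.4286
r_3 = 123.3265 / 327.4286 = 0.377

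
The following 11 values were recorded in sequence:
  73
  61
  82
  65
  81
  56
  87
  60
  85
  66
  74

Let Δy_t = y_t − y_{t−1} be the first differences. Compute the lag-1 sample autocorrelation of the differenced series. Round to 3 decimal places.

-0.933

First differences Δy: -12, 21, -17, 16, -25, 31, -27, 25, -19, 8
Mean of differences = 0.1000
Numerator Σ(Δy_t−Δȳ)(Δy_{t+1}−Δȳ) = -4195.5100
Denominator Σ(Δy_t−Δȳ)² = 4494.9000
r_1(Δy) = -4195.5100 / 4494.9000 = -0.933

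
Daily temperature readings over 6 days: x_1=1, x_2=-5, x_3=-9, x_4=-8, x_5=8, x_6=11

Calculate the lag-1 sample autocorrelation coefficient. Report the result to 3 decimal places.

0.369

Mean x̄ = (1 − 5 − 9 − 8 + 8 + 11)/6 = -0.3333
Deviations from mean: 1.3333, -4.6667, -8.6667, -7.6667, 8.3333, 11.3333
Σ(x_t−x̄)(x_{t+1}−x̄) = (-6.2222) + (40.4444) + (66.4444) + (-63.8889) + (94.4444) = 131.2222
Denominator Σ(x_t−x̄)² = 355.3333
r_1 = 131.2222 / 355.3333 = 0.369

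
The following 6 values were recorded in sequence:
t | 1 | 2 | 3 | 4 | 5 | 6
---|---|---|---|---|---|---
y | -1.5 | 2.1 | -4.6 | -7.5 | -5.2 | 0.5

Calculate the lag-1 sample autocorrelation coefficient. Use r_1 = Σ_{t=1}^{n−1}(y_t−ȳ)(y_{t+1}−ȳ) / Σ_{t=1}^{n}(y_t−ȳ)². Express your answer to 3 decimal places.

Mean ȳ = (-1.5 + 2.1 − 4.6 − 7.5 − 5.2 + 0.5)/6 = -2.7000
Deviations from mean: 1.2000, 4.8000, -1.9000, -4.8000, -2.5000, 3.2000
Numerator Σ_{t=1}^{5}(y_t−ȳ)(y_{t+1}−ȳ) = 9.7600
Denominator Σ(y_t−ȳ)² = 67.6200
r_1 = 9.7600 / 67.6200 = 0.144

0.144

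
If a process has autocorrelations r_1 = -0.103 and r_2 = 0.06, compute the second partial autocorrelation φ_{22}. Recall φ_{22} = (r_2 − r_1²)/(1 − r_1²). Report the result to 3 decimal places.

0.050

φ_{22} = (r_2 − r_1²) / (1 − r_1²)
r_1² = (-0.103)² = 0.010609
Numerator = 0.06 − 0.0106 = 0.0494; denominator = 1 − 0.0106 = 0.9894
φ_{22} = 0.0494 / 0.9894 = 0.050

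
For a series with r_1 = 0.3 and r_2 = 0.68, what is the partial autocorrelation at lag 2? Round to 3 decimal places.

0.648

φ_{22} = (r_2 − r_1²) / (1 − r_1²)
r_1² = (0.3)² = 0.09
Numerator = 0.68 − 0.0900 = 0.5900; denominator = 1 − 0.0900 = 0.9100
φ_{22} = 0.5900 / 0.9100 = 0.648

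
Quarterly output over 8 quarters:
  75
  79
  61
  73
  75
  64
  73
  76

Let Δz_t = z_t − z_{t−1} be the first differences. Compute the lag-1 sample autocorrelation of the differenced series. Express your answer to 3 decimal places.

First differences Δz: 4, -18, 12, 2, -11, 9, 3
Mean of differences = 0.1429
Numerator Σ(Δz_t−Δz̄)(Δz_{t+1}−Δz̄) = -357.1633
Denominator Σ(Δz_t−Δz̄)² = 698.8571
r_1(Δz) = -357.1633 / 698.8571 = -0.511

-0.511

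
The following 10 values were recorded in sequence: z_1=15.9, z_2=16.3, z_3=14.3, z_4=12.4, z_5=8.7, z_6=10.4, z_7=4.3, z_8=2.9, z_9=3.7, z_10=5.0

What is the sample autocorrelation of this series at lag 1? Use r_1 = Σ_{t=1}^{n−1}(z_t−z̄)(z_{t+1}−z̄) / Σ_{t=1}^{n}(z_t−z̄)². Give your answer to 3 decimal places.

Mean z̄ = (15.9 + 16.3 + 14.3 + 12.4 + 8.7 + 10.4 + 4.3 + 2.9 + 3.7 + 5.0)/10 = 9.3900
Numerator Σ_{t=1}^{9}(z_t−z̄)(z_{t+1}−z̄) = 180.7179
Denominator Σ(z_t−z̄)² = 244.4690
r_1 = 180.7179 / 244.4690 = 0.739

0.739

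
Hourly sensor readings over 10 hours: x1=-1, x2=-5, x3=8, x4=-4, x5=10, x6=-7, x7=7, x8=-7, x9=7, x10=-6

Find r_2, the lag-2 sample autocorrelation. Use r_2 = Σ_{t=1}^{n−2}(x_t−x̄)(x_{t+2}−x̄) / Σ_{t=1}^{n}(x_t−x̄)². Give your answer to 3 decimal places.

Mean x̄ = (-1 − 5 + 8 − 4 + 10 − 7 + 7 − 7 + 7 − 6)/10 = 0.2000
Numerator Σ_{t=1}^{8}(x_t−x̄)(x_{t+2}−x̄) = 328.5200
Denominator Σ(x_t−x̄)² = 437.6000
r_2 = 328.5200 / 437.6000 = 0.751

0.751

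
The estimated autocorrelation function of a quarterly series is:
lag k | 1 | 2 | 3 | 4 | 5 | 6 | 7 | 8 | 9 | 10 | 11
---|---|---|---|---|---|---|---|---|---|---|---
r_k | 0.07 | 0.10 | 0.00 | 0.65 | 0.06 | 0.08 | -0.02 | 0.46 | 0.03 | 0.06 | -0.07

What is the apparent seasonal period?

4

The largest autocorrelation is r_4 = 0.65, with a weaker echo at lag 8 (0.46); the remaining lags stay at or below 0.10.
The dominant spike at lag 4 indicates a seasonal period of 4.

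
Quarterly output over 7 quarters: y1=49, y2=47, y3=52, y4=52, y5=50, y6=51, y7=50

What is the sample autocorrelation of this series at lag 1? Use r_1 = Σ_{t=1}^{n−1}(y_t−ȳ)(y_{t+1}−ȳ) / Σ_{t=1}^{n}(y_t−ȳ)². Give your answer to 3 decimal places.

0.037

Mean ȳ = (49 + 47 + 52 + 52 + 50 + 51 + 50)/7 = 50.1429
Deviations from mean: -1.1429, -3.1429, 1.8571, 1.8571, -0.1429, 0.8571, -0.1429
Σ(y_t−ȳ)(y_{t+1}−ȳ) = (3.5918) + (-5.8367) + (3.4490) + (-0.2653) + (-0.1224) + (-0.1224) = 0.6939
Denominator Σ(y_t−ȳ)² = 18.8571
r_1 = 0.6939 / 18.8571 = 0.037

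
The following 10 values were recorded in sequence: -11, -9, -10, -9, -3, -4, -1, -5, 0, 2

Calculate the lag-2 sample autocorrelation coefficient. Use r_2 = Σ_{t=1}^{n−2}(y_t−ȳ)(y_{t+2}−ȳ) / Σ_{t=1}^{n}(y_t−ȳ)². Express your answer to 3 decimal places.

Mean ȳ = (-11 − 9 − 10 − 9 − 3 − 4 − 1 − 5 + 0 + 2)/10 = -5.0000
Numerator Σ_{t=1}^{8}(y_t−ȳ)(y_{t+2}−ȳ) = 60.0000
Denominator Σ(y_t−ȳ)² = 188.0000
r_2 = 60.0000 / 188.0000 = 0.319

0.319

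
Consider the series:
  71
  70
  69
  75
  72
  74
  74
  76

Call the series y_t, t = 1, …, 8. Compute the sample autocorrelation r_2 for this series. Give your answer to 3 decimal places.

0.204

Mean ȳ = (71 + 70 + 69 + 75 + 72 + 74 + 74 + 76)/8 = 72.6250
Numerator Σ_{t=1}^{6}(y_t−ȳ)(y_{t+2}−ȳ) = 8.9688
Denominator Σ(y_t−ȳ)² = 43.8750
r_2 = 8.9688 / 43.8750 = 0.204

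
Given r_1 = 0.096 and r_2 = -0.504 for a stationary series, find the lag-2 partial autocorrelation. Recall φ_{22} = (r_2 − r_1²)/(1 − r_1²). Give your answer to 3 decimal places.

φ_{22} = (r_2 − r_1²) / (1 − r_1²)
r_1² = (0.096)² = 0.009216
Numerator = -0.504 − 0.0092 = -0.5132; denominator = 1 − 0.0092 = 0.9908
φ_{22} = -0.5132 / 0.9908 = -0.518

-0.518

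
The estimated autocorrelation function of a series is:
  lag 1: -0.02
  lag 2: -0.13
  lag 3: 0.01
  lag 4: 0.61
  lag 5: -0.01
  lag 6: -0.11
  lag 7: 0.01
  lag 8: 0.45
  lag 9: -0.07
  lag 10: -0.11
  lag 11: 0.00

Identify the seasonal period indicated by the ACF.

4

The largest autocorrelation is r_4 = 0.61, with a weaker echo at lag 8 (0.45); the remaining lags stay at or below 0.01.
The dominant spike at lag 4 indicates a seasonal period of 4.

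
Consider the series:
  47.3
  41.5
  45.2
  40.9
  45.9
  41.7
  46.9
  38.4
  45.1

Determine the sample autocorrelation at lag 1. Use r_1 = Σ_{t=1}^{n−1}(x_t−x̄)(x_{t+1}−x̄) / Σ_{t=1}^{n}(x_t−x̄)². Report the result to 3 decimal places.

Mean x̄ = (47.3 + 41.5 + 45.2 + 40.9 + 45.9 + 41.7 + 46.9 + 38.4 + 45.1)/9 = 43.6556
Numerator Σ_{t=1}^{8}(x_t−x̄)(x_{t+1}−x̄) = -57.0020
Denominator Σ(x_t−x̄)² = 77.0022
r_1 = -57.0020 / 77.0022 = -0.740

-0.740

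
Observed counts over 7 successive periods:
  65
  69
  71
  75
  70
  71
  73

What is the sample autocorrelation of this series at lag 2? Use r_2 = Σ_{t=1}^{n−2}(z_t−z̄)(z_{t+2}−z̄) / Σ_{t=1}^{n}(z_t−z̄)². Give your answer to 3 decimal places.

-0.152

Mean z̄ = (65 + 69 + 71 + 75 + 70 + 71 + 73)/7 = 70.5714
Deviations from mean: -5.5714, -1.5714, 0.4286, 4.4286, -0.5714, 0.4286, 2.4286
Numerator Σ_{t=1}^{5}(z_t−z̄)(z_{t+2}−z̄) = -9.0816
Denominator Σ(z_t−z̄)² = 59.7143
r_2 = -9.0816 / 59.7143 = -0.152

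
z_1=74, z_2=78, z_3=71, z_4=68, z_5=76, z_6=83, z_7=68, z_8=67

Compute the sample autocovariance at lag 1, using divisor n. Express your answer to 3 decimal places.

Mean z̄ = (74 + 78 + 71 + 68 + 76 + 83 + 68 + 67)/8 = 73.1250
Deviations: 0.8750, 4.8750, -2.1250, -5.1250, 2.8750, 9.8750, -5.1250, -6.1250
Σ_{t=1}^{7}(z_t−z̄)(z_{t+1}−z̄) = -0.7656
γ_1 = -0.7656 / 8 = -0.096

-0.096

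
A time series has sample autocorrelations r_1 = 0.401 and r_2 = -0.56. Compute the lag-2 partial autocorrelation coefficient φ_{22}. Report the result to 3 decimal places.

-0.859

φ_{22} = (r_2 − r_1²) / (1 − r_1²)
r_1² = (0.401)² = 0.160801
Numerator = -0.56 − 0.1608 = -0.7208; denominator = 1 − 0.1608 = 0.8392
φ_{22} = -0.7208 / 0.8392 = -0.859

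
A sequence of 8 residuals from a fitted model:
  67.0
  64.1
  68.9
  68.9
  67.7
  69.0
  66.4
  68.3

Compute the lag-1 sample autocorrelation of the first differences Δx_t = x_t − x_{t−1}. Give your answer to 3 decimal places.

First differences Δx: -2.9, 4.8, 0.0, -1.2, 1.3, -2.6, 1.9
Mean of differences = 0.1857
Numerator Σ(Δx_t−Δx̄)(Δx_{t+1}−Δx̄) = -24.2616
Denominator Σ(Δx_t−Δx̄)² = 44.7086
r_1(Δx) = -24.2616 / 44.7086 = -0.543

-0.543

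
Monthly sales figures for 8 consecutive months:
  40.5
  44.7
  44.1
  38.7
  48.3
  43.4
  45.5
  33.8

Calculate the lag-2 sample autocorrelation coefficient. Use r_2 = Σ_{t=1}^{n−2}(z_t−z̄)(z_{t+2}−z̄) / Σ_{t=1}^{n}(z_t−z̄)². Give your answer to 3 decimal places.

Mean z̄ = (40.5 + 44.7 + 44.1 + 38.7 + 48.3 + 43.4 + 45.5 + 33.8)/8 = 42.3750
Deviations from mean: -1.8750, 2.3250, 1.7250, -3.6750, 5.9250, 1.0250, 3.1250, -8.5750
Σ(z_t−z̄)(z_{t+2}−z̄) = (-3.2344) + (-8.5444) + (10.2206) + (-3.7669) + (18.5156) + (-8.7894) = 4.4013
Denominator Σ(z_t−z̄)² = 144.8550
r_2 = 4.4013 / 144.8550 = 0.030

0.030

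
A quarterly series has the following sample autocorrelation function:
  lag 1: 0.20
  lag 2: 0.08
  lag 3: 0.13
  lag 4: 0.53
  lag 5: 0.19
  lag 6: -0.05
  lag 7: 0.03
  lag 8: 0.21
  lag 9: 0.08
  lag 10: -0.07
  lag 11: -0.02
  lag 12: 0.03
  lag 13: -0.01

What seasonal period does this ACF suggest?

4

The largest autocorrelation is r_4 = 0.53, with a weaker echo at lag 8 (0.21); the remaining lags stay at or below 0.20. The elevated value at lag 1 (0.20), dropping to 0.08 at lag 2, reflects decaying short-term dependence rather than seasonality.
The dominant spike at lag 4 indicates a seasonal period of 4.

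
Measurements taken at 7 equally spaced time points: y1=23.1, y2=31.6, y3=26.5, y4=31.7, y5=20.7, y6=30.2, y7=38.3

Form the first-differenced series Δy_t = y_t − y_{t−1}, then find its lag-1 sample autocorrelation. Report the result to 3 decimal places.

-0.433

First differences Δy: 8.5, -5.1, 5.2, -11.0, 9.5, 8.1
Mean of differences = 2.5333
Numerator Σ(Δy_t−Δȳ)(Δy_{t+1}−Δȳ) = -157.4911
Denominator Σ(Δy_t−Δȳ)² = 363.6533
r_1(Δy) = -157.4911 / 363.6533 = -0.433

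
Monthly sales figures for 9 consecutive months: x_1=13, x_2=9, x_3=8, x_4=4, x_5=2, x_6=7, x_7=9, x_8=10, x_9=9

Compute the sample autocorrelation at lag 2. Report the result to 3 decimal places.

Mean x̄ = (13 + 9 + 8 + 4 + 2 + 7 + 9 + 10 + 9)/9 = 7.8889
Σ(x_t−x̄)(x_{t+2}−x̄) = (0.5679) + (-4.3210) + (-0.6543) + (3.4568) + (-6.5432) + (-1.8765) + (1.2346) = -8.1358
Denominator Σ(x_t−x̄)² = 84.8889
r_2 = -8.1358 / 84.8889 = -0.096

-0.096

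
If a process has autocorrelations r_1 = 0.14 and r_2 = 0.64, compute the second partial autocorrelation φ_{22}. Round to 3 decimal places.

φ_{22} = (r_2 − r_1²) / (1 − r_1²)
r_1² = (0.14)² = 0.0196
Numerator = 0.64 − 0.0196 = 0.6204; denominator = 1 − 0.0196 = 0.9804
φ_{22} = 0.6204 / 0.9804 = 0.633

0.633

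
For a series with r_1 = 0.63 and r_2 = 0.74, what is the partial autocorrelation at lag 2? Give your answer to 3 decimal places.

0.569

φ_{22} = (r_2 − r_1²) / (1 − r_1²)
r_1² = (0.63)² = 0.3969
Numerator = 0.74 − 0.3969 = 0.3431; denominator = 1 − 0.3969 = 0.6031
φ_{22} = 0.3431 / 0.6031 = 0.569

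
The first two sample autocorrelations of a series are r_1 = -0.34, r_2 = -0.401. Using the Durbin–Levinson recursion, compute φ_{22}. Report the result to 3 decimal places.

-0.584

φ_{22} = (r_2 − r_1²) / (1 − r_1²)
r_1² = (-0.34)² = 0.1156
Numerator = -0.401 − 0.1156 = -0.5166; denominator = 1 − 0.1156 = 0.8844
φ_{22} = -0.5166 / 0.8844 = -0.584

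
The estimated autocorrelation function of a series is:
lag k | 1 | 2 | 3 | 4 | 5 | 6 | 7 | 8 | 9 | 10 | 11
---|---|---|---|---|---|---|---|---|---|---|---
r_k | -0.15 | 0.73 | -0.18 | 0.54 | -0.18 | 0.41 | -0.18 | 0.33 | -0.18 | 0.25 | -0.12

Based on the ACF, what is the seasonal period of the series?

The largest autocorrelation is r_2 = 0.73, with weaker echoes at lags 4 (0.54), 6 (0.41), 8 (0.33) and 10 (0.25); the remaining lags stay at or below -0.12.
The dominant spike at lag 2 indicates a seasonal period of 2.

2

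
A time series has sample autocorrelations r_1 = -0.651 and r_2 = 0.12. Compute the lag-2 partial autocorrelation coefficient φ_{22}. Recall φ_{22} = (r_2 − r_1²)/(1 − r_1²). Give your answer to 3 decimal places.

-0.527

φ_{22} = (r_2 − r_1²) / (1 − r_1²)
r_1² = (-0.651)² = 0.423801
Numerator = 0.12 − 0.4238 = -0.3038; denominator = 1 − 0.4238 = 0.5762
φ_{22} = -0.3038 / 0.5762 = -0.527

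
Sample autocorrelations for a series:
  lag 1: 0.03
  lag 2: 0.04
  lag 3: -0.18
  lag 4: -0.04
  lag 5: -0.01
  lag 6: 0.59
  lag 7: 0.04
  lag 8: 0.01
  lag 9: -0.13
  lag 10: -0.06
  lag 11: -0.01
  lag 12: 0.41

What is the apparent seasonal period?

6

The largest autocorrelation is r_6 = 0.59, with a weaker echo at lag 12 (0.41); the remaining lags stay at or below 0.04.
The dominant spike at lag 6 indicates a seasonal period of 6.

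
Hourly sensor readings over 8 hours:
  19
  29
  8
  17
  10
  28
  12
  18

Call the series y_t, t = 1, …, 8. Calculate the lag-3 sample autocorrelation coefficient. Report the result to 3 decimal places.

-0.443

Mean ȳ = (19 + 29 + 8 + 17 + 10 + 28 + 12 + 18)/8 = 17.6250
Deviations from mean: 1.3750, 11.3750, -9.6250, -0.6250, -7.6250, 10.3750, -5.6250, 0.3750
Numerator Σ_{t=1}^{5}(y_t−ȳ)(y_{t+3}−ȳ) = -186.7969
Denominator Σ(y_t−ȳ)² = 421.8750
r_3 = -186.7969 / 421.8750 = -0.443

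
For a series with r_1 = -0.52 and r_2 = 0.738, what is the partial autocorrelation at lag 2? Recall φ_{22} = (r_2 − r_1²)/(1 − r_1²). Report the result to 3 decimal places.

0.641

φ_{22} = (r_2 − r_1²) / (1 − r_1²)
r_1² = (-0.52)² = 0.2704
Numerator = 0.738 − 0.2704 = 0.4676; denominator = 1 − 0.2704 = 0.7296
φ_{22} = 0.4676 / 0.7296 = 0.641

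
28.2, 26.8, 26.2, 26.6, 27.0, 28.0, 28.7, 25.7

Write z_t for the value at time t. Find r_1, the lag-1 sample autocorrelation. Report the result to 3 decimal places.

Mean z̄ = (28.2 + 26.8 + 26.2 + 26.6 + 27.0 + 28.0 + 28.7 + 25.7)/8 = 27.1500
Deviations from mean: 1.0500, -0.3500, -0.9500, -0.5500, -0.1500, 0.8500, 1.5500, -1.4500
Σ(z_t−z̄)(z_{t+1}−z̄) = (-0.3675) + (0.3325) + (0.5225) + (0.0825) + (-0.1275) + (1.3175) + (-2.2475) = -0.4875
Denominator Σ(z_t−z̄)² = 7.6800
r_1 = -0.4875 / 7.6800 = -0.063

-0.063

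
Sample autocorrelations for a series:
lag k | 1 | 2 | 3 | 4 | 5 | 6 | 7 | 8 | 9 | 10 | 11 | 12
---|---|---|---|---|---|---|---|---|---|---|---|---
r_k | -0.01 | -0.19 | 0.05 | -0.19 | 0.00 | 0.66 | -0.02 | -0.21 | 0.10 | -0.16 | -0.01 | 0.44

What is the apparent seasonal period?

The largest autocorrelation is r_6 = 0.66, with a weaker echo at lag 12 (0.44); the remaining lags stay at or below 0.10.
The dominant spike at lag 6 indicates a seasonal period of 6.

6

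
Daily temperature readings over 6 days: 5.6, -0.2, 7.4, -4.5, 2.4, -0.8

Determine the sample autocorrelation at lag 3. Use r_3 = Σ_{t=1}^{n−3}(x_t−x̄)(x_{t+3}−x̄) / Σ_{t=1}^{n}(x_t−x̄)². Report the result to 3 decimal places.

-0.412

Mean x̄ = (5.6 − 0.2 + 7.4 − 4.5 + 2.4 − 0.8)/6 = 1.6500
Deviations from mean: 3.9500, -1.8500, 5.7500, -6.1500, 0.7500, -2.4500
Numerator Σ_{t=1}^{3}(x_t−x̄)(x_{t+3}−x̄) = -39.7675
Denominator Σ(x_t−x̄)² = 96.4750
r_3 = -39.7675 / 96.4750 = -0.412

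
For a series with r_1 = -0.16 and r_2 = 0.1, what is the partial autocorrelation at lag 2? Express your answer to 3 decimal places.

0.076

φ_{22} = (r_2 − r_1²) / (1 − r_1²)
r_1² = (-0.16)² = 0.0256
Numerator = 0.1 − 0.0256 = 0.0744; denominator = 1 − 0.0256 = 0.9744
φ_{22} = 0.0744 / 0.9744 = 0.076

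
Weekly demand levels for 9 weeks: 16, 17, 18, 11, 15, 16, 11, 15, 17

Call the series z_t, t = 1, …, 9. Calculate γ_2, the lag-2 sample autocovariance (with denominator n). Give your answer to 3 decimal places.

-1.842

Mean z̄ = (16 + 17 + 18 + 11 + 15 + 16 + 11 + 15 + 17)/9 = 15.1111
Σ_{t=1}^{7}(z_t−z̄)(z_{t+2}−z̄) = -16.5802
γ_2 = -16.5802 / 9 = -1.842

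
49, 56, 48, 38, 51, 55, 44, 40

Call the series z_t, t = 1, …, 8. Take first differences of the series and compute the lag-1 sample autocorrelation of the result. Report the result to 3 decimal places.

First differences Δz: 7, -8, -10, 13, 4, -11, -4
Mean of differences = -1.2857
Numerator Σ(Δz_t−Δz̄)(Δz_{t+1}−Δz̄) = -71.0816
Denominator Σ(Δz_t−Δz̄)² = 523.4286
r_1(Δz) = -71.0816 / 523.4286 = -0.136

-0.136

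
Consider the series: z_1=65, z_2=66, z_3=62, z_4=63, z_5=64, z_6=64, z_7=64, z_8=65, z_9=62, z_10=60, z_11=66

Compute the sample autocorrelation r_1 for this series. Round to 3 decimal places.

Mean z̄ = (65 + 66 + 62 + 63 + 64 + 64 + 64 + 65 + 62 + 60 + 66)/11 = 63.7273
Numerator Σ_{t=1}^{10}(z_t−z̄)(z_{t+1}−z̄) = -3.7107
Denominator Σ(z_t−z̄)² = 34.1818
r_1 = -3.7107 / 34.1818 = -0.109

-0.109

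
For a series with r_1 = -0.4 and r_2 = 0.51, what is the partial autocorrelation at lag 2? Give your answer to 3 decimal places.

φ_{22} = (r_2 − r_1²) / (1 − r_1²)
r_1² = (-0.4)² = 0.16
Numerator = 0.51 − 0.1600 = 0.3500; denominator = 1 − 0.1600 = 0.8400
φ_{22} = 0.3500 / 0.8400 = 0.417

0.417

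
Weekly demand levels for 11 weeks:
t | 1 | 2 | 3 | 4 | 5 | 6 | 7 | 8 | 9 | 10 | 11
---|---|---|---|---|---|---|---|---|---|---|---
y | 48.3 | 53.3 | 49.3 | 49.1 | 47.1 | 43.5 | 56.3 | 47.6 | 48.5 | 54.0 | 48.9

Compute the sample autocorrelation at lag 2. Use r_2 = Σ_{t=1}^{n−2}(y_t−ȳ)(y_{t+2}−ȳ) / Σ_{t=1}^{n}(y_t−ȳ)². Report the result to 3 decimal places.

Mean ȳ = (48.3 + 53.3 + 49.3 + 49.1 + 47.1 + 43.5 + 56.3 + 47.6 + 48.5 + 54.0 + 48.9)/11 = 49.6273
Numerator Σ_{t=1}^{9}(y_t−ȳ)(y_{t+2}−ȳ) = -17.4533
Denominator Σ(y_t−ȳ)² = 129.1218
r_2 = -17.4533 / 129.1218 = -0.135

-0.135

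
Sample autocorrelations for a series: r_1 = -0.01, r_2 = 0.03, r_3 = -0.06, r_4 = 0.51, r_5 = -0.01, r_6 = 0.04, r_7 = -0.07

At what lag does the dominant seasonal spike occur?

The largest autocorrelation is r_4 = 0.51; the remaining lags stay at or below 0.04.
The dominant spike at lag 4 indicates a seasonal period of 4.

4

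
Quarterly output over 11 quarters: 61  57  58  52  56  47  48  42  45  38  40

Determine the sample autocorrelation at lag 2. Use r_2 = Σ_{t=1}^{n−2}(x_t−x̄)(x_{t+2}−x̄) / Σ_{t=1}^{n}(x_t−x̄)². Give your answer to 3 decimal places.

0.503

Mean x̄ = (61 + 57 + 58 + 52 + 56 + 47 + 48 + 42 + 45 + 38 + 40)/11 = 49.4545
Numerator Σ_{t=1}^{9}(x_t−x̄)(x_{t+2}−x̄) = 310.3140
Denominator Σ(x_t−x̄)² = 616.7273
r_2 = 310.3140 / 616.7273 = 0.503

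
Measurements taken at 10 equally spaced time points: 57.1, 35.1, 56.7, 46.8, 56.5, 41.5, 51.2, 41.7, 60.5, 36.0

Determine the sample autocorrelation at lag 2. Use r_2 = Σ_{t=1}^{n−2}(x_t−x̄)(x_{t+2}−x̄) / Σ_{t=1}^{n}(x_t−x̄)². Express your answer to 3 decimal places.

0.453

Mean x̄ = (57.1 + 35.1 + 56.7 + 46.8 + 56.5 + 41.5 + 51.2 + 41.7 + 60.5 + 36.0)/10 = 48.3100
Numerator Σ_{t=1}^{8}(x_t−x̄)(x_{t+2}−x̄) = 357.9738
Denominator Σ(x_t−x̄)² = 790.0690
r_2 = 357.9738 / 790.0690 = 0.453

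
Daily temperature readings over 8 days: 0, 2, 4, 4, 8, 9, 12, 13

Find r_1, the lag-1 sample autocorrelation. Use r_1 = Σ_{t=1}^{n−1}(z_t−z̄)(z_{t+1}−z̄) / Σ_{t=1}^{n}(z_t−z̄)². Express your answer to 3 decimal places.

0.617

Mean z̄ = (0 + 2 + 4 + 4 + 8 + 9 + 12 + 13)/8 = 6.5000
Deviations from mean: -6.5000, -4.5000, -2.5000, -2.5000, 1.5000, 2.5000, 5.5000, 6.5000
Σ(z_t−z̄)(z_{t+1}−z̄) = (29.2500) + (11.2500) + (6.2500) + (-3.7500) + (3.7500) + (13.7500) + (35.7500) = 96.2500
Denominator Σ(z_t−z̄)² = 156.0000
r_1 = 96.2500 / 156.0000 = 0.617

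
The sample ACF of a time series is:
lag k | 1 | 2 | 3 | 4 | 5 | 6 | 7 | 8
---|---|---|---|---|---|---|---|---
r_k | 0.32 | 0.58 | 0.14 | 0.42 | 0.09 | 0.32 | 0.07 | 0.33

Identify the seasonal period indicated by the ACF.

2

The largest autocorrelation is r_2 = 0.58, with weaker echoes at lags 4 (0.42) and 8 (0.33); the remaining lags stay at or below 0.32.
The dominant spike at lag 2 indicates a seasonal period of 2.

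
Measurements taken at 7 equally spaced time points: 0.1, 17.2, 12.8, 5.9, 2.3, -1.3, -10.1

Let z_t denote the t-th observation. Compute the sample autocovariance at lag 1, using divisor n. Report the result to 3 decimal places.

Mean z̄ = (0.1 + 17.2 + 12.8 + 5.9 + 2.3 − 1.3 − 10.1)/7 = 3.8429
Σ_{t=1}^{6}(z_t−z̄)(z_{t+1}−z̄) = 164.5410
γ_1 = 164.5410 / 7 = 23.506

23.506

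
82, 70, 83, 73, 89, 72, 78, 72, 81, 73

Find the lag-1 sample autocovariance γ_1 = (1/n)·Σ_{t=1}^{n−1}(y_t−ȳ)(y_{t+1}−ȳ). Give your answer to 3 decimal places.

Mean ȳ = (82 + 70 + 83 + 73 + 89 + 72 + 78 + 72 + 81 + 73)/10 = 77.3000
Σ_{t=1}^{9}(y_t−ȳ)(y_{t+1}−ȳ) = -255.6900
γ_1 = -255.6900 / 10 = -25.569

-25.569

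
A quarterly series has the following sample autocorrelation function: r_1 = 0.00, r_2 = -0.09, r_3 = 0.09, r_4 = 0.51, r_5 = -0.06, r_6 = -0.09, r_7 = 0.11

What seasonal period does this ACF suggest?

4

The largest autocorrelation is r_4 = 0.51; the remaining lags stay at or below 0.11.
The dominant spike at lag 4 indicates a seasonal period of 4.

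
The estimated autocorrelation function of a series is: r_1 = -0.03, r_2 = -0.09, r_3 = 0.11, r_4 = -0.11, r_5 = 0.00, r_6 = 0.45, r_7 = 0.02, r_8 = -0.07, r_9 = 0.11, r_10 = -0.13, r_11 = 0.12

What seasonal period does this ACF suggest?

The largest autocorrelation is r_6 = 0.45; the remaining lags stay at or below 0.12.
The dominant spike at lag 6 indicates a seasonal period of 6.

6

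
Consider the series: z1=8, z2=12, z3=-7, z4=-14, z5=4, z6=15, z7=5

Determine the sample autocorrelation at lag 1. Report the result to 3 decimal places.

0.226

Mean z̄ = (8 + 12 − 7 − 14 + 4 + 15 + 5)/7 = 3.2857
Σ(z_t−z̄)(z_{t+1}−z̄) = (41.0816) + (-89.6327) + (177.7959) + (-12.3469) + (8.3673) + (20.0816) = 145.3469
Denominator Σ(z_t−z̄)² = 643.4286
r_1 = 145.3469 / 643.4286 = 0.226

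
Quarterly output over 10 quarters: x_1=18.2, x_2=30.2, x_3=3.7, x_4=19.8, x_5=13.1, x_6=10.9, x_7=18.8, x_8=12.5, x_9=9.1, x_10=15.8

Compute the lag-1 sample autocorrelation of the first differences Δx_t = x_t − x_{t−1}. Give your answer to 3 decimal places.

First differences Δx: 12.0, -26.5, 16.1, -6.7, -2.2, 7.9, -6.3, -3.4, 6.7
Mean of differences = -0.2667
Numerator Σ(Δx_t−Δx̄)(Δx_{t+1}−Δx̄) = -911.9878
Denominator Σ(Δx_t−Δx̄)² = 1313.1000
r_1(Δx) = -911.9878 / 1313.1000 = -0.695

-0.695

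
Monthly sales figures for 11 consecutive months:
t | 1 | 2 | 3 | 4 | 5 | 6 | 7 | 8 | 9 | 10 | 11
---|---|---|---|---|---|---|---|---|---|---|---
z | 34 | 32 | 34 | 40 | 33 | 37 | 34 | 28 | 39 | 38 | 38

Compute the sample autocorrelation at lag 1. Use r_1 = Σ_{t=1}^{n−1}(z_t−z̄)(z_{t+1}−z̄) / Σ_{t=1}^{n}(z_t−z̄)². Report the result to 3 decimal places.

Mean z̄ = (34 + 32 + 34 + 40 + 33 + 37 + 34 + 28 + 39 + 38 + 38)/11 = 35.1818
Numerator Σ_{t=1}^{10}(z_t−z̄)(z_{t+1}−z̄) = -15.0331
Denominator Σ(z_t−z̄)² = 127.6364
r_1 = -15.0331 / 127.6364 = -0.118

-0.118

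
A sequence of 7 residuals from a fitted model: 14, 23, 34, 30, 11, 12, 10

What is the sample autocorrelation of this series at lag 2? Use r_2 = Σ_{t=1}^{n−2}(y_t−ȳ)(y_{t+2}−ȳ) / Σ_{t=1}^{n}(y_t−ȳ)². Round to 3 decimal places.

-0.273

Mean ȳ = (14 + 23 + 34 + 30 + 11 + 12 + 10)/7 = 19.1429
Deviations from mean: -5.1429, 3.8571, 14.8571, 10.8571, -8.1429, -7.1429, -9.1429
Σ(y_t−ȳ)(y_{t+2}−ȳ) = (-76.4082) + (41.8776) + (-120.9796) + (-77.5510) + (74.4490) = -158.6122
Denominator Σ(y_t−ȳ)² = 580.8571
r_2 = -158.6122 / 580.8571 = -0.273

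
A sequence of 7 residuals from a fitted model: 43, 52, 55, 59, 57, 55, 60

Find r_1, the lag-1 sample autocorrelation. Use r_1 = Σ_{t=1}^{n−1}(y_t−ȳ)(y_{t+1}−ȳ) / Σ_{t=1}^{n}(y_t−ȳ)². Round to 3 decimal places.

0.232

Mean ȳ = (43 + 52 + 55 + 59 + 57 + 55 + 60)/7 = 54.4286
Σ(y_t−ȳ)(y_{t+1}−ȳ) = (27.7551) + (-1.3878) + (2.6122) + (11.7551) + (1.4694) + (3.1837) = 45.3878
Denominator Σ(y_t−ȳ)² = 195.7143
r_1 = 45.3878 / 195.7143 = 0.232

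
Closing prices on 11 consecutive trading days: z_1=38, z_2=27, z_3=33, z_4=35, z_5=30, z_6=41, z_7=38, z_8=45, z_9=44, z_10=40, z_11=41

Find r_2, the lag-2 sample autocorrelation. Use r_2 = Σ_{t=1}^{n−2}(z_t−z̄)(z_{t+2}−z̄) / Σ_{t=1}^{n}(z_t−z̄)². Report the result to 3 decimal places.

Mean z̄ = (38 + 27 + 33 + 35 + 30 + 41 + 38 + 45 + 44 + 40 + 41)/11 = 37.4545
Numerator Σ_{t=1}^{9}(z_t−z̄)(z_{t+2}−z̄) = 116.4050
Denominator Σ(z_t−z̄)² = 322.7273
r_2 = 116.4050 / 322.7273 = 0.361

0.361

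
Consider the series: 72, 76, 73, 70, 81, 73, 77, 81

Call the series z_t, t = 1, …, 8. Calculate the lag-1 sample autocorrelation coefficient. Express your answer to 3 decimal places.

-0.247

Mean z̄ = (72 + 76 + 73 + 70 + 81 + 73 + 77 + 81)/8 = 75.3750
Deviations from mean: -3.3750, 0.6250, -2.3750, -5.3750, 5.6250, -2.3750, 1.6250, 5.6250
Σ(z_t−z̄)(z_{t+1}−z̄) = (-2.1094) + (-1.4844) + (12.7656) + (-30.2344) + (-13.3594) + (-3.8594) + (9.1406) = -29.1406
Denominator Σ(z_t−z̄)² = 117.8750
r_1 = -29.1406 / 117.8750 = -0.247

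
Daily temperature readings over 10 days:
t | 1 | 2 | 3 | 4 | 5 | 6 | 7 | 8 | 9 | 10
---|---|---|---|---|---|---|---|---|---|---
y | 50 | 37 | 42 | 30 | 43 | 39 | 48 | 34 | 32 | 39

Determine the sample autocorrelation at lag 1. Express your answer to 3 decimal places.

-0.256

Mean ȳ = (50 + 37 + 42 + 30 + 43 + 39 + 48 + 34 + 32 + 39)/10 = 39.4000
Numerator Σ_{t=1}^{9}(y_t−ȳ)(y_{t+1}−ȳ) = -98.3600
Denominator Σ(y_t−ȳ)² = 384.4000
r_1 = -98.3600 / 384.4000 = -0.256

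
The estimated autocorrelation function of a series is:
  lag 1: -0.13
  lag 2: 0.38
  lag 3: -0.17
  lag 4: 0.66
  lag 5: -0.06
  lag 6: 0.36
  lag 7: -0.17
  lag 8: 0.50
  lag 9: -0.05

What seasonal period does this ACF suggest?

The largest autocorrelation is r_4 = 0.66, with a weaker echo at lag 8 (0.50); the remaining lags stay at or below 0.38.
The dominant spike at lag 4 indicates a seasonal period of 4.

4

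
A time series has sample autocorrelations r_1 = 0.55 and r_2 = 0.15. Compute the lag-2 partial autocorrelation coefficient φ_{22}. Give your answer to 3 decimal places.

-0.219

φ_{22} = (r_2 − r_1²) / (1 − r_1²)
r_1² = (0.55)² = 0.3025
Numerator = 0.15 − 0.3025 = -0.1525; denominator = 1 − 0.3025 = 0.6975
φ_{22} = -0.1525 / 0.6975 = -0.219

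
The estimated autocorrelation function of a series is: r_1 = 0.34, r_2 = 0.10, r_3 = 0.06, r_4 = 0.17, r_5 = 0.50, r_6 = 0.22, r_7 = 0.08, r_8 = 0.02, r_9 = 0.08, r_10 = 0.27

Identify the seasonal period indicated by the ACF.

The largest autocorrelation is r_5 = 0.50; the remaining lags stay at or below 0.34. The elevated value at lag 1 (0.34), dropping to 0.10 at lag 2, reflects decaying short-term dependence rather than seasonality.
The dominant spike at lag 5 indicates a seasonal period of 5.

5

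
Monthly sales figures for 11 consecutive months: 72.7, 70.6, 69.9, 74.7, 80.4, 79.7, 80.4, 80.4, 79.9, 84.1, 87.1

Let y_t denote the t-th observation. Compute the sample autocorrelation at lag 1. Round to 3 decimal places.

0.673

Mean ȳ = (72.7 + 70.6 + 69.9 + 74.7 + 80.4 + 79.7 + 80.4 + 80.4 + 79.9 + 84.1 + 87.1)/11 = 78.1727
Numerator Σ_{t=1}^{10}(y_t−ȳ)(y_{t+1}−ȳ) = 203.8483
Denominator Σ(y_t−ȳ)² = 302.8218
r_1 = 203.8483 / 302.8218 = 0.673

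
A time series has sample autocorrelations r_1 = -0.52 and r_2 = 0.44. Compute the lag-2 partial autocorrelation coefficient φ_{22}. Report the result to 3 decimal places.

φ_{22} = (r_2 − r_1²) / (1 − r_1²)
r_1² = (-0.52)² = 0.2704
Numerator = 0.44 − 0.2704 = 0.1696; denominator = 1 − 0.2704 = 0.7296
φ_{22} = 0.1696 / 0.7296 = 0.232

0.232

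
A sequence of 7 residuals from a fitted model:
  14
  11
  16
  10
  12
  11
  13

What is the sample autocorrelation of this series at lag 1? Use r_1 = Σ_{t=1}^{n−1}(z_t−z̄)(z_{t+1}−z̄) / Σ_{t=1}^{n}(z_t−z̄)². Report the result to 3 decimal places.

-0.590

Mean z̄ = (14 + 11 + 16 + 10 + 12 + 11 + 13)/7 = 12.4286
Deviations from mean: 1.5714, -1.4286, 3.5714, -2.4286, -0.4286, -1.4286, 0.5714
Numerator Σ_{t=1}^{6}(z_t−z̄)(z_{t+1}−z̄) = -15.1837
Denominator Σ(z_t−z̄)² = 25.7143
r_1 = -15.1837 / 25.7143 = -0.590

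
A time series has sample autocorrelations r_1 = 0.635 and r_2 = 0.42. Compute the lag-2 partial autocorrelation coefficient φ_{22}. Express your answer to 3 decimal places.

0.028

φ_{22} = (r_2 − r_1²) / (1 − r_1²)
r_1² = (0.635)² = 0.403225
Numerator = 0.42 − 0.4032 = 0.0168; denominator = 1 − 0.4032 = 0.5968
φ_{22} = 0.0168 / 0.5968 = 0.028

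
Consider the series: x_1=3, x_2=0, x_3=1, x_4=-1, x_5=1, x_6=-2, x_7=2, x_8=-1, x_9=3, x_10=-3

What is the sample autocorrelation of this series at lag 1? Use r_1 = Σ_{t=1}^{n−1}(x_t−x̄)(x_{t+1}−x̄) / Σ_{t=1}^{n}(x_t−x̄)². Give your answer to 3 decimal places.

Mean x̄ = (3 + 0 + 1 − 1 + 1 − 2 + 2 − 1 + 3 − 3)/10 = 0.3000
Numerator Σ_{t=1}^{9}(x_t−x̄)(x_{t+1}−x̄) = -22.9900
Denominator Σ(x_t−x̄)² = 38.1000
r_1 = -22.9900 / 38.1000 = -0.603

-0.603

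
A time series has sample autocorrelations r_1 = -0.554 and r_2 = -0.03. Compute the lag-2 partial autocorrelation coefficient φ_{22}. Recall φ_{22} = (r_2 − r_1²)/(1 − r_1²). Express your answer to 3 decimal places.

-0.486

φ_{22} = (r_2 − r_1²) / (1 − r_1²)
r_1² = (-0.554)² = 0.306916
Numerator = -0.03 − 0.3069 = -0.3369; denominator = 1 − 0.3069 = 0.6931
φ_{22} = -0.3369 / 0.6931 = -0.486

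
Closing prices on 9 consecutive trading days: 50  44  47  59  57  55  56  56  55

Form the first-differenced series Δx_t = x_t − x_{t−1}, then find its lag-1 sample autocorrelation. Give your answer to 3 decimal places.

First differences Δx: -6, 3, 12, -2, -2, 1, 0, -1
Mean of differences = 0.6250
Numerator Σ(Δx_t−Δx̄)(Δx_{t+1}−Δx̄) = -11.8906
Denominator Σ(Δx_t−Δx̄)² = 195.8750
r_1(Δx) = -11.8906 / 195.8750 = -0.061

-0.061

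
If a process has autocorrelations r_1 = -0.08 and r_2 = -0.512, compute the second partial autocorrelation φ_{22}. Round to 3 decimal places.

φ_{22} = (r_2 − r_1²) / (1 − r_1²)
r_1² = (-0.08)² = 0.0064
Numerator = -0.512 − 0.0064 = -0.5184; denominator = 1 − 0.0064 = 0.9936
φ_{22} = -0.5184 / 0.9936 = -0.522

-0.522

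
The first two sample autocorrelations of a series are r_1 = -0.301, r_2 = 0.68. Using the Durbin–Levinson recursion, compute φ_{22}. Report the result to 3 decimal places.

0.648

φ_{22} = (r_2 − r_1²) / (1 − r_1²)
r_1² = (-0.301)² = 0.090601
Numerator = 0.68 − 0.0906 = 0.5894; denominator = 1 − 0.0906 = 0.9094
φ_{22} = 0.5894 / 0.9094 = 0.648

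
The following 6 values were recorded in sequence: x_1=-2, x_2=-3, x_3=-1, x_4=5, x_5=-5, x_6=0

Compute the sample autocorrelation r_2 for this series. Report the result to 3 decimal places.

-0.103

Mean x̄ = (-2 − 3 − 1 + 5 − 5 + 0)/6 = -1.0000
Deviations from mean: -1.0000, -2.0000, 0.0000, 6.0000, -4.0000, 1.0000
Σ(x_t−x̄)(x_{t+2}−x̄) = (0.0000) + (-12.0000) + (0.0000) + (6.0000) = -6.0000
Denominator Σ(x_t−x̄)² = 58.0000
r_2 = -6.0000 / 58.0000 = -0.103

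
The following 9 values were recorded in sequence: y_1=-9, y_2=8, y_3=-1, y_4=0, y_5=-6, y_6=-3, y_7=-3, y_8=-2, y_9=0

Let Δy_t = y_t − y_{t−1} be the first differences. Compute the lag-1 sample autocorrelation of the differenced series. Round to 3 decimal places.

-0.424

First differences Δy: 17, -9, 1, -6, 3, 0, 1, 2
Mean of differences = 1.1250
Numerator Σ(Δy_t−Δȳ)(Δy_{t+1}−Δȳ) = -174.0156
Denominator Σ(Δy_t−Δȳ)² = 410.8750
r_1(Δy) = -174.0156 / 410.8750 = -0.424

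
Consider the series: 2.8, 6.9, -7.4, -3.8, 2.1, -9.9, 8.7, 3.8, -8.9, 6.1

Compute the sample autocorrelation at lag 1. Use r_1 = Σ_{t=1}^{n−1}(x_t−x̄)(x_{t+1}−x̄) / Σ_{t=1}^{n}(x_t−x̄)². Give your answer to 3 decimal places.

-0.400

Mean x̄ = (2.8 + 6.9 − 7.4 − 3.8 + 2.1 − 9.9 + 8.7 + 3.8 − 8.9 + 6.1)/10 = 0.0400
Numerator Σ_{t=1}^{9}(x_t−x̄)(x_{t+1}−x̄) = -173.2316
Denominator Σ(x_t−x̄)² = 433.6040
r_1 = -173.2316 / 433.6040 = -0.400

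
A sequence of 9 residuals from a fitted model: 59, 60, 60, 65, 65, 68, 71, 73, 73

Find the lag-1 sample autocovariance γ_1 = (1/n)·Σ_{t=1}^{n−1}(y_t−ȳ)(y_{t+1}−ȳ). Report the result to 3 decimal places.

19.667

Mean ȳ = (59 + 60 + 60 + 65 + 65 + 68 + 71 + 73 + 73)/9 = 66.0000
Σ_{t=1}^{8}(y_t−ȳ)(y_{t+1}−ȳ) = 177.0000
γ_1 = 177.0000 / 9 = 19.667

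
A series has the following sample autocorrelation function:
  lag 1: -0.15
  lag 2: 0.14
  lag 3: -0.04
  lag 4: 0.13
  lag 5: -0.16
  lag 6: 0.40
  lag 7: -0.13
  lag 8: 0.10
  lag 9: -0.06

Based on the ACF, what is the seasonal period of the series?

The largest autocorrelation is r_6 = 0.40; the remaining lags stay at or below 0.14.
The dominant spike at lag 6 indicates a seasonal period of 6.

6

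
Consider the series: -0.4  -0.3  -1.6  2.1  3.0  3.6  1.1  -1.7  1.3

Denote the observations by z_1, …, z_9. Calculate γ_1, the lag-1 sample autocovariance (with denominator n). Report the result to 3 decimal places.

0.967

Mean z̄ = (-0.4 − 0.3 − 1.6 + 2.1 + 3.0 + 3.6 + 1.1 − 1.7 + 1.3)/9 = 0.7889
Σ_{t=1}^{8}(z_t−z̄)(z_{t+1}−z̄) = 8.7065
γ_1 = 8.7065 / 9 = 0.967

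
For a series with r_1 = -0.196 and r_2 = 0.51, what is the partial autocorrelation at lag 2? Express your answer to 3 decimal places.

0.490

φ_{22} = (r_2 − r_1²) / (1 − r_1²)
r_1² = (-0.196)² = 0.038416
Numerator = 0.51 − 0.0384 = 0.4716; denominator = 1 − 0.0384 = 0.9616
φ_{22} = 0.4716 / 0.9616 = 0.490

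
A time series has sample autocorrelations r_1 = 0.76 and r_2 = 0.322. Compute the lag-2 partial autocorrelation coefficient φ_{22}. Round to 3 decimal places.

φ_{22} = (r_2 − r_1²) / (1 − r_1²)
r_1² = (0.76)² = 0.5776
Numerator = 0.322 − 0.5776 = -0.2556; denominator = 1 − 0.5776 = 0.4224
φ_{22} = -0.2556 / 0.4224 = -0.605

-0.605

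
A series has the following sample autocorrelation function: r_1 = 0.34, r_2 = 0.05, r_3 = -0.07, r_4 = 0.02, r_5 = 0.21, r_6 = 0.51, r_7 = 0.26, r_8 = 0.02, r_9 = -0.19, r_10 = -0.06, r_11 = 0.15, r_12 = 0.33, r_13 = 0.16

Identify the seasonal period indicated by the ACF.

The largest autocorrelation is r_6 = 0.51; the remaining lags stay at or below 0.34. The elevated value at lag 1 (0.34), dropping to 0.05 at lag 2, reflects decaying short-term dependence rather than seasonality.
The dominant spike at lag 6 indicates a seasonal period of 6.

6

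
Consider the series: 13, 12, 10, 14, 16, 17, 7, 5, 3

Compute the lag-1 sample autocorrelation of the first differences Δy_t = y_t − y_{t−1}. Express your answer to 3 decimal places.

0.063

First differences Δy: -1, -2, 4, 2, 1, -10, -2, -2
Mean of differences = -1.2500
Numerator Σ(Δy_t−Δȳ)(Δy_{t+1}−Δȳ) = 7.6875
Denominator Σ(Δy_t−Δȳ)² = 121.5000
r_1(Δy) = 7.6875 / 121.5000 = 0.063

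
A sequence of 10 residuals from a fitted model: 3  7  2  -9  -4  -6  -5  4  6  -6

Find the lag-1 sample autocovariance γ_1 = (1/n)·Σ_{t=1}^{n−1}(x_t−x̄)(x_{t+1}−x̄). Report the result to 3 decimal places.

7.036

Mean x̄ = (3 + 7 + 2 − 9 − 4 − 6 − 5 + 4 + 6 − 6)/10 = -0.8000
Σ_{t=1}^{9}(x_t−x̄)(x_{t+1}−x̄) = 70.3600
γ_1 = 70.3600 / 10 = 7.036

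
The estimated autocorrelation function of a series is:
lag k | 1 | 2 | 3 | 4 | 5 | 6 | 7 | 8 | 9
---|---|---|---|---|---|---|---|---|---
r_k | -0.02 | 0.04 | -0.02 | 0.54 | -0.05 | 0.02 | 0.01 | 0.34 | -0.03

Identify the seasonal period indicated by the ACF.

4

The largest autocorrelation is r_4 = 0.54, with a weaker echo at lag 8 (0.34); the remaining lags stay at or below 0.04.
The dominant spike at lag 4 indicates a seasonal period of 4.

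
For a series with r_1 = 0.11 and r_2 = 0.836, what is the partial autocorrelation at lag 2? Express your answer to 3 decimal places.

0.834

φ_{22} = (r_2 − r_1²) / (1 − r_1²)
r_1² = (0.11)² = 0.0121
Numerator = 0.836 − 0.0121 = 0.8239; denominator = 1 − 0.0121 = 0.9879
φ_{22} = 0.8239 / 0.9879 = 0.834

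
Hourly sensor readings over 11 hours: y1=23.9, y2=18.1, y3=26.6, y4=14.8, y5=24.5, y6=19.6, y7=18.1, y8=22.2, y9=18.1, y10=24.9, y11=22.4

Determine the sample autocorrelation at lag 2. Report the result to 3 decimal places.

Mean ȳ = (23.9 + 18.1 + 26.6 + 14.8 + 24.5 + 19.6 + 18.1 + 22.2 + 18.1 + 24.9 + 22.4)/11 = 21.2000
Numerator Σ_{t=1}^{9}(y_t−ȳ)(y_{t+2}−ȳ) = 60.2400
Denominator Σ(y_t−ȳ)² = 135.8200
r_2 = 60.2400 / 135.8200 = 0.444

0.444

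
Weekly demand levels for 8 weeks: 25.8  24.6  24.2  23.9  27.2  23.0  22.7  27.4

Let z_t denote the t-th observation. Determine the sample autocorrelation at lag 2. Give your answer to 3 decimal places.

Mean z̄ = (25.8 + 24.6 + 24.2 + 23.9 + 27.2 + 23.0 + 22.7 + 27.4)/8 = 24.8500
Deviations from mean: 0.9500, -0.2500, -0.6500, -0.9500, 2.3500, -1.8500, -2.1500, 2.5500
Σ(z_t−z̄)(z_{t+2}−z̄) = (-0.6175) + (0.2375) + (-1.5275) + (1.7575) + (-5.0525) + (-4.7175) = -9.9200
Denominator Σ(z_t−z̄)² = 22.3600
r_2 = -9.9200 / 22.3600 = -0.444

-0.444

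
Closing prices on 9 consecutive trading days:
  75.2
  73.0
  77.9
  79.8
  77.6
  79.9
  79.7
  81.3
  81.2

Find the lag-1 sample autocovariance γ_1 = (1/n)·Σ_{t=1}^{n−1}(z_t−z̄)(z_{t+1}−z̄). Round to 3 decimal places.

Mean z̄ = (75.2 + 73.0 + 77.9 + 79.8 + 77.6 + 79.9 + 79.7 + 81.3 + 81.2)/9 = 78.4000
Σ_{t=1}^{8}(z_t−z̄)(z_{t+1}−z̄) = 30.8000
γ_1 = 30.8000 / 9 = 3.422

3.422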